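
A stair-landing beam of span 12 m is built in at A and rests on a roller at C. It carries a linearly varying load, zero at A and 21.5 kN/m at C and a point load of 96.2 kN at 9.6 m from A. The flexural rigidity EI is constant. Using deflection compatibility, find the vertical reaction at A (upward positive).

R_A = 86.53 kN

Choose R_C as the redundant. The primary structure is the cantilever fixed at A.
Downward deflection at the released point C due to the loads:
  triangular load, peak 21.5 at the free end: 11w₀L⁴/(120EI) = 40867/EI
  point load 96.2 at a = 9.6: Pa²(3L − a)/(6EI) = 39009/EI
  δ_0 = 79877/EI
Flexibility coefficient — unit upward force at C: δ_{CC} = L³/(3EI) = 576/EI.
The prop prevents deflection at C: R_C = δ_0/δ_{CC} = 79877/576 = 138.7 kN.
Vertical equilibrium: R_A = ΣP − R_C = 225.2 − 138.7 = 86.53 kN.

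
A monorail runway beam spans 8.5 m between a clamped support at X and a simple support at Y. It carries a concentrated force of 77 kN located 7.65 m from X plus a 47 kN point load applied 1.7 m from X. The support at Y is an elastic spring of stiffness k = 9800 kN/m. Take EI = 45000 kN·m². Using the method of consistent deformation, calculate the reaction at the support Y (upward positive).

R_Y = 66.63 kN

Release the roller at Y. Primary structure: cantilever fixed at X.
Free-end deflection of the primary structure under the applied loading (downward +):
  point load 77 at a = 7.65: Pa²(3L − a)/(6EI) = 13406/EI
  point load 47 at a = 1.7: Pa²(3L − a)/(6EI) = 538.8/EI
  δ_0 = 13945/EI
Tip deflection under a unit load at Y: L³/(3EI) = 204.7/EI.
With EI = 45000 kN·m²: δ_0 = 0.30989 m and δ_{YY} = 0.004549 m/kN.
Compatibility — the spring shortens by R_Y/k under the reaction it provides: δ_0 − R_Y·δ_{YY} = R_Y/k. With 1/k = 0.000102 m/kN, R_Y = δ_0 / (δ_{YY} + 1/k) = 0.30989 / (0.004549 + 0.000102) = 66.63 kN.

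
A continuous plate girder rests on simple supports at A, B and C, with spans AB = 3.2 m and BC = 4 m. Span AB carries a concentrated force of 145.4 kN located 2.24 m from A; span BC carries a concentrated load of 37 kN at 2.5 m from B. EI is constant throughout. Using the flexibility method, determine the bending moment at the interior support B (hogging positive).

Take M_B as the redundant. Released structure: two simple spans AB and BC with a hinge at B.
End slopes at the hinge B, treating each span as simply supported:
  span AB: point load 145.4 at a = 2.24: Pab(L + a)/(6LEI) = 88.59/EI
  span BC: point load 37 at a = 2.5: Pab(L + b)/(6LEI) = 31.8/EI
  relative rotation θ_0 = (88.59 + 31.8)/EI = 120.4/EI
A unit hogging moment at B produces rotation L₁/(3EI) + L₂/(3EI) = 2.4/EI.
Slope continuity at B: θ_0 = M_B·2.4/EI, so M_B = 120.4/2.4 = 50.16 kN·m (hogging).

M_B = 50.16 kN·m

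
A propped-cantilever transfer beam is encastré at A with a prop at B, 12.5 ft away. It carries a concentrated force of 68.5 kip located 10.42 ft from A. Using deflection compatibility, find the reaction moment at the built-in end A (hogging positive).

Choose R_B as the redundant. The primary structure is the cantilever fixed at A.
Primary-structure tip deflection at B by superposition:
  point load 68.5 at a = 10.42: Pa²(3L − a)/(6EI) = 33568/EI
Flexibility coefficient — unit upward force at B: δ_{BB} = L³/(3EI) = 651/EI.
The prop prevents deflection at B: R_B = δ_0/δ_{BB} = 33568/651 = 51.56 kip.
Moment equilibrium about A: M_A = Σ(load moments about A) − R_B·L = 713.8 − 51.56×12.5 = 69.27 kip·ft.

M_A = 69.27 kip·ft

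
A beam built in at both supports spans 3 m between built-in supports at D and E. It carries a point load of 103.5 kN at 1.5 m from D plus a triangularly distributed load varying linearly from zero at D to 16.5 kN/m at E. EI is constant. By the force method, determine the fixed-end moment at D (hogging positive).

Take the two fixed-end moments M_D, M_E as redundants; the released structure is the simple span DE.
End rotations of the released simple span under the applied load (×1/EI):
  at D: point load 103.5 at a = 1.5: Pab(L + b)/(6LEI) = 58.22/EI
  at E: point load 103.5 at a = 1.5: Pab(L + a)/(6LEI) = 58.22/EI
  at D: triangular load, peak 16.5: 7w₀L³/(360EI) = 8.662/EI
  at E: triangular load, peak 16.5: w₀L³/(45EI) = 9.9/EI
  θ_D0 = 66.88/EI,  θ_E0 = 68.12/EI
Flexibility coefficients: a unit moment at one end gives L/(3EI) there and L/(6EI) at the far end, so f₁₁ = f₂₂ = 1/EI and f₁₂ = f₂₁ = 0.5/EI.
Compatibility — zero rotation at each built-in end:
  1 M_D + 0.5 M_E = 66.88
  0.5 M_D + 1 M_E = 68.12
Solving the pair gives M_D = 43.76 kN·m and M_E = 46.24 kN·m (hogging).

M_D = 43.76 kN·m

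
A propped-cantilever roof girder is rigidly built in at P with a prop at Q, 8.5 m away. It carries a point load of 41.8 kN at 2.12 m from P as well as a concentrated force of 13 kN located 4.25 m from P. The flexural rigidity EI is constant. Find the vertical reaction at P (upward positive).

R_P = 47.16 kN

Remove the prop at Q; the released (primary) structure is a cantilever built in at P.
Deflection at Q on the released cantilever, summing each load's contribution:
  point load 41.8 at a = 2.12: Pa²(3L − a)/(6EI) = 732.1/EI
  point load 13 at a = 4.25: Pa²(3L − a)/(6EI) = 831.6/EI
  δ_0 = 1564/EI
Tip deflection under a unit load at Q: L³/(3EI) = 204.7/EI.
The prop prevents deflection at Q: R_Q = δ_0/δ_{QQ} = 1564/204.7 = 7.639 kN.
Vertical equilibrium: R_P = ΣP − R_Q = 54.8 − 7.639 = 47.16 kN.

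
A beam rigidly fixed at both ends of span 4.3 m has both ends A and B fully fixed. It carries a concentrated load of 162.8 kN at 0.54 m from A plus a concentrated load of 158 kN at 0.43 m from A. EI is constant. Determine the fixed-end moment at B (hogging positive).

M_B = 15.77 kN·m

Release both end moments; the primary structure is a simply-supported span AB with redundants M_A and M_B.
On the primary (simply-supported) span, the end slopes from the loading are:
  at A: point load 162.8 at a = 0.54: Pab(L + b)/(6LEI) = 103.3/EI
  at B: point load 162.8 at a = 0.54: Pab(L + a)/(6LEI) = 62.01/EI
  at A: point load 158 at a = 0.43: Pab(L + b)/(6LEI) = 83.26/EI
  at B: point load 158 at a = 0.43: Pab(L + a)/(6LEI) = 48.2/EI
  θ_A0 = 186.5/EI,  θ_B0 = 110.2/EI
Flexibility coefficients: a unit moment at one end gives L/(3EI) there and L/(6EI) at the far end, so f₁₁ = f₂₂ = 1.433/EI and f₁₂ = f₂₁ = 0.7167/EI.
Compatibility — zero rotation at each built-in end:
  1.433 M_A + 0.7167 M_B = 186.5
  0.7167 M_A + 1.433 M_B = 110.2
Solving the pair gives M_A = 122.2 kN·m and M_B = 15.77 kN·m (hogging).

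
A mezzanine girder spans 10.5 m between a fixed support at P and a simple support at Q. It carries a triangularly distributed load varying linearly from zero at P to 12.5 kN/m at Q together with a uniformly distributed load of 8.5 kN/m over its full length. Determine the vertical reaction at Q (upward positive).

Remove the prop at Q; the released (primary) structure is a cantilever built in at P.
Free-end deflection of the primary structure under the applied loading (downward +):
  triangular load, peak 12.5 at the free end: 11w₀L⁴/(120EI) = 13928/EI
  UDL 8.5: wL⁴/(8EI) = 12915/EI
  δ_0 = 26842/EI
Tip deflection under a unit load at Q: L³/(3EI) = 385.9/EI.
The prop prevents deflection at Q: R_Q = δ_0/δ_{QQ} = 26842/385.9 = 69.56 kN.

R_Q = 69.56 kN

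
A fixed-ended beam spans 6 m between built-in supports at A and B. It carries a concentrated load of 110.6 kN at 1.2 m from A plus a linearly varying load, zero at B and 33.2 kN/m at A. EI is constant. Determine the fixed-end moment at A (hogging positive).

Take the two fixed-end moments M_A, M_B as redundants; the released structure is the simple span AB.
Simple-span end rotations at A and B under the given loads:
  at A: point load 110.6 at a = 1.2: Pab(L + b)/(6LEI) = 191.1/EI
  at B: point load 110.6 at a = 1.2: Pab(L + a)/(6LEI) = 127.4/EI
  at A: triangular load, peak 33.2: w₀L³/(45EI) = 159.4/EI
  at B: triangular load, peak 33.2: 7w₀L³/(360EI) = 139.4/EI
  θ_A0 = 350.5/EI,  θ_B0 = 266.9/EI
Flexibility coefficients: a unit moment at one end gives L/(3EI) there and L/(6EI) at the far end, so f₁₁ = f₂₂ = 2/EI and f₁₂ = f₂₁ = 1/EI.
Compatibility — zero rotation at each built-in end:
  2 M_A + 1 M_B = 350.5
  1 M_A + 2 M_B = 266.9
Solving the pair gives M_A = 144.7 kN·m and M_B = 61.08 kN·m (hogging).

M_A = 144.7 kN·m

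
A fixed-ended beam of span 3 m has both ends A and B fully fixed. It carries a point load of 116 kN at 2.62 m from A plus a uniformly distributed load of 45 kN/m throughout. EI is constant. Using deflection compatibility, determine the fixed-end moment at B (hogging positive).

Take the two fixed-end moments M_A, M_B as redundants; the released structure is the simple span AB.
On the primary (simply-supported) span, the end slopes from the loading are:
  at A: point load 116 at a = 2.62: Pab(L + b)/(6LEI) = 21.69/EI
  at B: point load 116 at a = 2.62: Pab(L + a)/(6LEI) = 36.06/EI
  at A: UDL 45: wL³/(24EI) = 50.62/EI
  at B: UDL 45: wL³/(24EI) = 50.62/EI
  θ_A0 = 72.31/EI,  θ_B0 = 86.68/EI
Flexibility coefficients: a unit moment at one end gives L/(3EI) there and L/(6EI) at the far end, so f₁₁ = f₂₂ = 1/EI and f₁₂ = f₂₁ = 0.5/EI.
Compatibility — zero rotation at each built-in end:
  1 M_A + 0.5 M_B = 72.31
  0.5 M_A + 1 M_B = 86.68
Solving the pair gives M_A = 38.63 kN·m and M_B = 67.37 kN·m (hogging).

M_B = 67.37 kN·m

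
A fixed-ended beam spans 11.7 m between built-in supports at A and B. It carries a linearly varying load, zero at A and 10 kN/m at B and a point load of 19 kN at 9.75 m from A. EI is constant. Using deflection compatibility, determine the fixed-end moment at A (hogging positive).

M_A = 50.78 kN·m

Release both end moments; the primary structure is a simply-supported span AB with redundants M_A and M_B.
End rotations of the released simple span under the applied load (×1/EI):
  at A: triangular load, peak 10: 7w₀L³/(360EI) = 311.4/EI
  at B: triangular load, peak 10: w₀L³/(45EI) = 355.9/EI
  at A: point load 19 at a = 9.75: Pab(L + b)/(6LEI) = 70.24/EI
  at B: point load 19 at a = 9.75: Pab(L + a)/(6LEI) = 110.4/EI
  θ_A0 = 381.7/EI,  θ_B0 = 466.3/EI
Flexibility coefficients: a unit moment at one end gives L/(3EI) there and L/(6EI) at the far end, so f₁₁ = f₂₂ = 3.9/EI and f₁₂ = f₂₁ = 1.95/EI.
Compatibility — zero rotation at each built-in end:
  3.9 M_A + 1.95 M_B = 381.7
  1.95 M_A + 3.9 M_B = 466.3
Solving the pair gives M_A = 50.78 kN·m and M_B = 94.17 kN·m (hogging).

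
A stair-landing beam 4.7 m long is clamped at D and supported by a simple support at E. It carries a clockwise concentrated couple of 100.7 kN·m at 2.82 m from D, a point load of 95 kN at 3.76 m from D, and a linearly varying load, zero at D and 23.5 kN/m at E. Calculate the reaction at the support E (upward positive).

R_E = 124.2 kN

Choose R_E as the redundant. The primary structure is the cantilever fixed at D.
Deflection at E on the released cantilever, summing each load's contribution:
  clockwise couple 100.7 at a = 2.82: M₀a(2L − a)/(2EI) = 934.3/EI
  point load 95 at a = 3.76: Pa²(3L − a)/(6EI) = 2315/EI
  triangular load, peak 23.5 at the free end: 11w₀L⁴/(120EI) = 1051/EI
  δ_0 = 4300/EI
Tip deflection under a unit load at E: L³/(3EI) = 34.61/EI.
Compatibility at E: δ_0 − R_E·δ_{EE} = 0, so R_E = 4300/34.61 = 124.2 kN.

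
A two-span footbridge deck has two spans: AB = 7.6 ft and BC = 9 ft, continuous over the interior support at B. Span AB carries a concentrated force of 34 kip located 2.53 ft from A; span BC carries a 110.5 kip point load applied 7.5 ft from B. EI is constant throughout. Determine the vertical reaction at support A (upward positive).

R_A = 14.63 kip

Take M_B as the redundant. Released structure: two simple spans AB and BC with a hinge at B.
Discontinuity in slope at B on the released structure — sum the simple-span end rotations:
  span AB: point load 34 at a = 2.53: Pab(L + a)/(6LEI) = 96.88/EI
  span BC: point load 110.5 at a = 7.5: Pab(L + b)/(6LEI) = 241.7/EI
  relative rotation θ_0 = (96.88 + 241.7)/EI = 338.6/EI
A unit hogging moment at B produces rotation L₁/(3EI) + L₂/(3EI) = 5.533/EI.
Compatibility: M_B·(L₁+L₂)/(3EI) = θ_0, giving M_B = 61.19 kip·ft (hogging).
Span AB, ΣM about A with M_B applied at B: R_B^{AB}·7.6 = 86.02 + 61.19, so R_B^{AB} = 19.37 kip and R_A = 34 − 19.37 = 14.63 kip.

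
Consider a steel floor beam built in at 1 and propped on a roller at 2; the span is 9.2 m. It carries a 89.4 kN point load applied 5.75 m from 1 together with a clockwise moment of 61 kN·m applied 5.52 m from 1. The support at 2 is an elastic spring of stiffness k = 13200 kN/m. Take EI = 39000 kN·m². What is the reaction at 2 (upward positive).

Take the reaction at 2 as the redundant and release it; the primary structure is a cantilever fixed at 1.
Deflection at 2 on the released cantilever, summing each load's contribution:
  point load 89.4 at a = 5.75: Pa²(3L − a)/(6EI) = 10764/EI
  clockwise couple 61 at a = 5.52: M₀a(2L − a)/(2EI) = 2168/EI
  δ_0 = 12932/EI
Tip deflection under a unit load at 2: L³/(3EI) = 259.6/EI.
With EI = 39000 kN·m²: δ_0 = 0.3316 m and δ_{22} = 0.006655 m/kN.
Compatibility — the spring shortens by R_2/k under the reaction it provides: δ_0 − R_2·δ_{22} = R_2/k. With 1/k = 0.000076 m/kN, R_2 = δ_0 / (δ_{22} + 1/k) = 0.3316 / (0.006655 + 0.000076) = 49.26 kN.

R_2 = 49.26 kN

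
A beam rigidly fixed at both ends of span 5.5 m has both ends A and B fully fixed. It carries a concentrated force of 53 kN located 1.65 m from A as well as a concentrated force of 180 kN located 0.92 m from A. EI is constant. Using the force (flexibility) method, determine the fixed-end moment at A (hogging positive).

Release both end moments; the primary structure is a simply-supported span AB with redundants M_A and M_B.
End rotations of the released simple span under the applied load (×1/EI):
  at A: point load 53 at a = 1.65: Pab(L + b)/(6LEI) = 95.39/EI
  at B: point load 53 at a = 1.65: Pab(L + a)/(6LEI) = 72.95/EI
  at A: point load 180 at a = 0.92: Pab(L + b)/(6LEI) = 231.7/EI
  at B: point load 180 at a = 0.92: Pab(L + a)/(6LEI) = 147.6/EI
  θ_A0 = 327.1/EI,  θ_B0 = 220.5/EI
Flexibility coefficients: a unit moment at one end gives L/(3EI) there and L/(6EI) at the far end, so f₁₁ = f₂₂ = 1.833/EI and f₁₂ = f₂₁ = 0.9167/EI.
Compatibility — zero rotation at each built-in end:
  1.833 M_A + 0.9167 M_B = 327.1
  0.9167 M_A + 1.833 M_B = 220.5
Solving the pair gives M_A = 157.7 kN·m and M_B = 41.43 kN·m (hogging).

M_A = 157.7 kN·m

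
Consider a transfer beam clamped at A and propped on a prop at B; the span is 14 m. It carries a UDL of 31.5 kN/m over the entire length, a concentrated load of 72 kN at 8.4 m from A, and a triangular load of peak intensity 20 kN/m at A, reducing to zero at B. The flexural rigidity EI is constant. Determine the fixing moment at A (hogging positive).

M_A = 1202 kN·m

Choose R_B as the redundant. The primary structure is the cantilever fixed at A.
Free-end deflection of the primary structure under the applied loading (downward +):
  UDL 31.5: wL⁴/(8EI) = 151263/EI
  point load 72 at a = 8.4: Pa²(3L − a)/(6EI) = 28450/EI
  triangular load, peak 20 at the fixed end: w₀L⁴/(30EI) = 25611/EI
  δ_0 = 205323/EI
Flexibility coefficient — unit upward force at B: δ_{BB} = L³/(3EI) = 914.7/EI.
The prop prevents deflection at B: R_B = δ_0/δ_{BB} = 205323/914.7 = 224.5 kN.
Moment equilibrium about A: M_A = Σ(load moments about A) − R_B·L = 4345 − 224.5×14 = 1202 kN·m.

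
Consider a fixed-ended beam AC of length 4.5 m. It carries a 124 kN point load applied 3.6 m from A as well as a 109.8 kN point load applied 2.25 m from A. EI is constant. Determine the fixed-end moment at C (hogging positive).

M_C = 133.2 kN·m

Release both end moments; the primary structure is a simply-supported span AC with redundants M_A and M_C.
On the primary (simply-supported) span, the end slopes from the loading are:
  at A: point load 124 at a = 3.6: Pab(L + b)/(6LEI) = 80.35/EI
  at C: point load 124 at a = 3.6: Pab(L + a)/(6LEI) = 120.5/EI
  at A: point load 109.8 at a = 2.25: Pab(L + b)/(6LEI) = 139/EI
  at C: point load 109.8 at a = 2.25: Pab(L + a)/(6LEI) = 139/EI
  θ_A0 = 219.3/EI,  θ_C0 = 259.5/EI
Flexibility coefficients: a unit moment at one end gives L/(3EI) there and L/(6EI) at the far end, so f₁₁ = f₂₂ = 1.5/EI and f₁₂ = f₂₁ = 0.75/EI.
Compatibility — zero rotation at each built-in end:
  1.5 M_A + 0.75 M_C = 219.3
  0.75 M_A + 1.5 M_C = 259.5
Solving the pair gives M_A = 79.62 kN·m and M_C = 133.2 kN·m (hogging).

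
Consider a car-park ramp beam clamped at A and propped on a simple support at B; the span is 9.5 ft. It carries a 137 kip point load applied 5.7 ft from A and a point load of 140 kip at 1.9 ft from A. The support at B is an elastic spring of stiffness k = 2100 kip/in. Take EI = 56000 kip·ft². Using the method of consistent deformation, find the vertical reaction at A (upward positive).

R_A = 210.5 kip

Remove the prop at B; the released (primary) structure is a cantilever built in at A.
Primary-structure tip deflection at B by superposition:
  point load 137 at a = 5.7: Pa²(3L − a)/(6EI) = 16914/EI
  point load 140 at a = 1.9: Pa²(3L − a)/(6EI) = 2241/EI
  δ_0 = 19155/EI
Flexibility coefficient — unit upward force at B: δ_{BB} = L³/(3EI) = 285.8/EI.
With EI = 56000 kip·ft²: δ_0 = 0.34205 ft and δ_{BB} = 0.005103 ft/kip.
Compatibility — the spring shortens by R_B/k under the reaction it provides: δ_0 − R_B·δ_{BB} = R_B/k. With 1/k = 1/(2100×12) ft/kip = 0.00004 ft/kip, R_B = δ_0 / (δ_{BB} + 1/k) = 0.34205 / (0.005103 + 0.00004) = 66.51 kip.
Vertical equilibrium: R_A = ΣP − R_B = 277 − 66.51 = 210.5 kip.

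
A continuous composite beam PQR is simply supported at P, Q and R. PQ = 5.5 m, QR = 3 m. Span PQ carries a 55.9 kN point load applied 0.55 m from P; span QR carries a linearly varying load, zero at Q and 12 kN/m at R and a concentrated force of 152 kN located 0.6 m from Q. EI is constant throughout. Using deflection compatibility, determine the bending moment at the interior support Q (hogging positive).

Release continuity at Q by inserting a hinge; the redundant is the internal moment M_Q. The primary structure is two simply-supported spans PQ and QR.
End slopes at the hinge Q, treating each span as simply supported:
  span PQ: point load 55.9 at a = 0.55: Pab(L + a)/(6LEI) = 27.9/EI
  span QR: triangular load, peak 12: 7w₀L³/(360EI) = 6.3/EI
  span QR: point load 152 at a = 0.6: Pab(L + b)/(6LEI) = 65.66/EI
  relative rotation θ_0 = (27.9 + 71.96)/EI = 99.87/EI
A unit hogging moment at Q produces rotation L₁/(3EI) + L₂/(3EI) = 2.833/EI.
Slope continuity at Q: θ_0 = M_Q·2.833/EI, so M_Q = 99.87/2.833 = 35.25 kN·m (hogging).

M_Q = 35.25 kN·m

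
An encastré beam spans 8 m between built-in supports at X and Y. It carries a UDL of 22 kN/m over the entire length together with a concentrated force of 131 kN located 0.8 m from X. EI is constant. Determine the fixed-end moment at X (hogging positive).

M_X = 202.2 kN·m

Release both end moments; the primary structure is a simply-supported span XY with redundants M_X and M_Y.
End rotations of the released simple span under the applied load (×1/EI):
  at X: UDL 22: wL³/(24EI) = 469.3/EI
  at Y: UDL 22: wL³/(24EI) = 469.3/EI
  at X: point load 131 at a = 0.8: Pab(L + b)/(6LEI) = 238.9/EI
  at Y: point load 131 at a = 0.8: Pab(L + a)/(6LEI) = 138.3/EI
  θ_X0 = 708.3/EI,  θ_Y0 = 607.7/EI
Flexibility coefficients: a unit moment at one end gives L/(3EI) there and L/(6EI) at the far end, so f₁₁ = f₂₂ = 2.667/EI and f₁₂ = f₂₁ = 1.333/EI.
Compatibility — zero rotation at each built-in end:
  2.667 M_X + 1.333 M_Y = 708.3
  1.333 M_X + 2.667 M_Y = 607.7
Solving the pair gives M_X = 202.2 kN·m and M_Y = 126.8 kN·m (hogging).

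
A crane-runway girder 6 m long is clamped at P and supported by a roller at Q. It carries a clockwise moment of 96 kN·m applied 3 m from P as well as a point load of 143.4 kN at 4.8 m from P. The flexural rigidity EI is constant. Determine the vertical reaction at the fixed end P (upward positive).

R_P = 24.45 kN

Release the roller at Q. Primary structure: cantilever fixed at P.
Free-end deflection of the primary structure under the applied loading (downward +):
  clockwise couple 96 at a = 3: M₀a(2L − a)/(2EI) = 1296/EI
  point load 143.4 at a = 4.8: Pa²(3L − a)/(6EI) = 7269/EI
  δ_0 = 8565/EI
Tip deflection under a unit load at Q: L³/(3EI) = 72/EI.
Compatibility at Q: δ_0 − R_Q·δ_{QQ} = 0, so R_Q = 8565/72 = 119 kN.
Vertical equilibrium: R_P = ΣP − R_Q = 143.4 − 119 = 24.45 kN.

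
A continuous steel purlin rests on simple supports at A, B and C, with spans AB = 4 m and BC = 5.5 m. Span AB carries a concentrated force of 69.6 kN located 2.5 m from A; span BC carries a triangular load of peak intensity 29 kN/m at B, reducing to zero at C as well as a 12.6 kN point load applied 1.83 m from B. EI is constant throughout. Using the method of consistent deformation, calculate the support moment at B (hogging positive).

Insert a hinge at B; M_B is the redundant, and each span becomes simply supported.
Rotations at B on the released spans (each span's end-slope, ×1/EI):
  span AB: point load 69.6 at a = 2.5: Pab(L + a)/(6LEI) = 70.69/EI
  span BC: triangular load, peak 29: w₀L³/(45EI) = 107.2/EI
  span BC: point load 12.6 at a = 1.83: Pab(L + b)/(6LEI) = 23.51/EI
  relative rotation θ_0 = (70.69 + 130.7)/EI = 201.4/EI
A unit hogging moment at B produces rotation L₁/(3EI) + L₂/(3EI) = 3.167/EI.
Compatibility: M_B·(L₁+L₂)/(3EI) = θ_0, giving M_B = 63.61 kN·m (hogging).

M_B = 63.61 kN·m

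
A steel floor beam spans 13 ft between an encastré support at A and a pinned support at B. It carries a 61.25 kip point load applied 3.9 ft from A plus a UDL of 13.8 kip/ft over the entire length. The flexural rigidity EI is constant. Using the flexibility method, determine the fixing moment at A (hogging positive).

Take the reaction at B as the redundant and release it; the primary structure is a cantilever fixed at A.
Deflection at B on the released cantilever, summing each load's contribution:
  point load 61.25 at a = 3.9: Pa²(3L − a)/(6EI) = 5450/EI
  UDL 13.8: wL⁴/(8EI) = 49268/EI
  δ_0 = 54718/EI
Tip deflection under a unit load at B: L³/(3EI) = 732.3/EI.
Compatibility at B: δ_0 − R_B·δ_{BB} = 0, so R_B = 54718/732.3 = 74.72 kip.
Moment equilibrium about A: M_A = Σ(load moments about A) − R_B·L = 1405 − 74.72×13 = 433.7 kip·ft.

M_A = 433.7 kip·ft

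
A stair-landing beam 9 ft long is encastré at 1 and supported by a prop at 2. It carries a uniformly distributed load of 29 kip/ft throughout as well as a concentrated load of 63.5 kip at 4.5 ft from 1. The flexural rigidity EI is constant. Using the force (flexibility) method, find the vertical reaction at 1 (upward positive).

Release the roller at 2. Primary structure: cantilever fixed at 1.
Primary-structure tip deflection at 2 by superposition:
  UDL 29: wL⁴/(8EI) = 23784/EI
  point load 63.5 at a = 4.5: Pa²(3L − a)/(6EI) = 4822/EI
  δ_0 = 28606/EI
Flexibility coefficient — unit upward force at 2: δ_{22} = L³/(3EI) = 243/EI.
Compatibility at 2: δ_0 − R_2·δ_{22} = 0, so R_2 = 28606/243 = 117.7 kip.
Vertical equilibrium: R_1 = ΣP − R_2 = 324.5 − 117.7 = 206.8 kip.

R_1 = 206.8 kip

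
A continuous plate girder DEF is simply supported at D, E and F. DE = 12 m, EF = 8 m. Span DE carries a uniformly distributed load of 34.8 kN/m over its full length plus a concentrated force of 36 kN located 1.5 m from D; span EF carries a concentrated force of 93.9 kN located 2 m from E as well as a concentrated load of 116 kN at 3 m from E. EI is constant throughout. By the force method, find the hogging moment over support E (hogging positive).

Release continuity at E by inserting a hinge; the redundant is the internal moment M_E. The primary structure is two simply-supported spans DE and EF.
End slopes at the hinge E, treating each span as simply supported:
  span DE: UDL 34.8: wL³/(24EI) = 2506/EI
  span DE: point load 36 at a = 1.5: Pab(L + a)/(6LEI) = 106.3/EI
  span EF: point load 93.9 at a = 2: Pab(L + b)/(6LEI) = 328.6/EI
  span EF: point load 116 at a = 3: Pab(L + b)/(6LEI) = 471.2/EI
  relative rotation θ_0 = (2612 + 799.9)/EI = 3412/EI
A unit hogging moment at E produces rotation L₁/(3EI) + L₂/(3EI) = 6.667/EI.
Compatibility: M_E·(L₁+L₂)/(3EI) = θ_0, giving M_E = 511.8 kN·m (hogging).

M_E = 511.8 kN·m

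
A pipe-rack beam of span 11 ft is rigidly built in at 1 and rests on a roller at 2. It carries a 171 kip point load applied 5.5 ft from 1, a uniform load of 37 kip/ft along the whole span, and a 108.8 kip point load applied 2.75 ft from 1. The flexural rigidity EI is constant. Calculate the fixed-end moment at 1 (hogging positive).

Release the roller at 2. Primary structure: cantilever fixed at 1.
Primary-structure tip deflection at 2 by superposition:
  point load 171 at a = 5.5: Pa²(3L − a)/(6EI) = 23708/EI
  UDL 37: wL⁴/(8EI) = 67715/EI
  point load 108.8 at a = 2.75: Pa²(3L − a)/(6EI) = 4148/EI
  δ_0 = 95571/EI
Flexibility coefficient — unit upward force at 2: δ_{22} = L³/(3EI) = 443.7/EI.
Compatibility at 2: δ_0 − R_2·δ_{22} = 0, so R_2 = 95571/443.7 = 215.4 kip.
Moment equilibrium about 1: M_1 = Σ(load moments about 1) − R_2·L = 3478 − 215.4×11 = 1109 kip·ft.

M_1 = 1109 kip·ft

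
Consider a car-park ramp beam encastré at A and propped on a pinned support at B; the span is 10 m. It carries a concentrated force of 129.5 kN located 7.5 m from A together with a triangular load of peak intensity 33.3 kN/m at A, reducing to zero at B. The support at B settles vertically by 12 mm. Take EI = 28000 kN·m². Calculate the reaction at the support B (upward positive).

R_B = 114.2 kN

Choose R_B as the redundant. The primary structure is the cantilever fixed at A.
Free-end deflection of the primary structure under the applied loading (downward +):
  point load 129.5 at a = 7.5: Pa²(3L − a)/(6EI) = 27316/EI
  triangular load, peak 33.3 at the fixed end: w₀L⁴/(30EI) = 11100/EI
  δ_0 = 38416/EI
Flexibility coefficient — unit upward force at B: δ_{BB} = L³/(3EI) = 333.3/EI.
With EI = 28000 kN·m²: δ_0 = 1.372 m and δ_{BB} = 0.011905 m/kN.
Compatibility — the beam at B must follow the support down by 0.012 m: δ_0 − R_B·δ_{BB} = 0.012, so R_B = (1.372 − 0.012)/0.011905 = 114.2 kN.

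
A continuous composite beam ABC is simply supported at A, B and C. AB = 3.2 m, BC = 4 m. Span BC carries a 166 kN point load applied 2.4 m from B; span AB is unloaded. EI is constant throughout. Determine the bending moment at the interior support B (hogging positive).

Insert a hinge at B; M_B is the redundant, and each span becomes simply supported.
End slopes at the hinge B, treating each span as simply supported:
  span BC: point load 166 at a = 2.4: Pab(L + b)/(6LEI) = 148.7/EI
  relative rotation θ_0 = (0 + 148.7)/EI = 148.7/EI
A unit hogging moment at B produces rotation L₁/(3EI) + L₂/(3EI) = 2.4/EI.
Slope continuity at B: θ_0 = M_B·2.4/EI, so M_B = 148.7/2.4 = 61.97 kN·m (hogging).

M_B = 61.97 kN·m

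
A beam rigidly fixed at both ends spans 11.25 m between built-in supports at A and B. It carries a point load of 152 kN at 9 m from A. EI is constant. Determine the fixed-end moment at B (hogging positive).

Release both end moments; the primary structure is a simply-supported span AB with redundants M_A and M_B.
Simple-span end rotations at A and B under the given loads:
  at A: point load 152 at a = 9: Pab(L + b)/(6LEI) = 615.6/EI
  at B: point load 152 at a = 9: Pab(L + a)/(6LEI) = 923.4/EI
  θ_A0 = 615.6/EI,  θ_B0 = 923.4/EI
Flexibility coefficients: a unit moment at one end gives L/(3EI) there and L/(6EI) at the far end, so f₁₁ = f₂₂ = 3.75/EI and f₁₂ = f₂₁ = 1.875/EI.
Compatibility — zero rotation at each built-in end:
  3.75 M_A + 1.875 M_B = 615.6
  1.875 M_A + 3.75 M_B = 923.4
Solving the pair gives M_A = 54.72 kN·m and M_B = 218.9 kN·m (hogging).

M_B = 218.9 kN·m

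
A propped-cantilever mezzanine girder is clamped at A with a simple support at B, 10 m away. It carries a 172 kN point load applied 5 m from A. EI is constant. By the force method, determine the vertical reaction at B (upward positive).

Remove the prop at B; the released (primary) structure is a cantilever built in at A.
Downward deflection at the released point B due to the loads:
  point load 172 at a = 5: Pa²(3L − a)/(6EI) = 17917/EI
Tip deflection under a unit load at B: L³/(3EI) = 333.3/EI.
Compatibility at B: δ_0 − R_B·δ_{BB} = 0, so R_B = 17917/333.3 = 53.75 kN.

R_B = 53.75 kN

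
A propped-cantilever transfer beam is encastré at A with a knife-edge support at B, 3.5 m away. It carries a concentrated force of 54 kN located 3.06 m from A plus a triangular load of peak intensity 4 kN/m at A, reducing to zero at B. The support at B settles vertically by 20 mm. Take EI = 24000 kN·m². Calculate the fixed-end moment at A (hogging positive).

M_A = 132.5 kN·m

Take the reaction at B as the redundant and release it; the primary structure is a cantilever fixed at A.
Free-end deflection of the primary structure under the applied loading (downward +):
  point load 54 at a = 3.06: Pa²(3L − a)/(6EI) = 627/EI
  triangular load, peak 4 at the fixed end: w₀L⁴/(30EI) = 20.01/EI
  δ_0 = 647/EI
Tip deflection under a unit load at B: L³/(3EI) = 14.29/EI.
With EI = 24000 kN·m²: δ_0 = 0.026958 m and δ_{BB} = 0.000595 m/kN.
Compatibility — the beam at B must follow the support down by 0.02 m: δ_0 − R_B·δ_{BB} = 0.02, so R_B = (0.026958 − 0.02)/0.000595 = 11.68 kN.
Moment equilibrium about A: M_A = Σ(load moments about A) − R_B·L = 173.4 − 11.68×3.5 = 132.5 kN·m.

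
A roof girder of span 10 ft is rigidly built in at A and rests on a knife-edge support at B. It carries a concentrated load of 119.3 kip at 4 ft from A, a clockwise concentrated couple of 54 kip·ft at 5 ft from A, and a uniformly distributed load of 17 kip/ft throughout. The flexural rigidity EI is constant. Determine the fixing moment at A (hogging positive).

M_A = 434.8 kip·ft

Remove the prop at B; the released (primary) structure is a cantilever built in at A.
Primary-structure tip deflection at B by superposition:
  point load 119.3 at a = 4: Pa²(3L − a)/(6EI) = 8271/EI
  clockwise couple 54 at a = 5: M₀a(2L − a)/(2EI) = 2025/EI
  UDL 17: wL⁴/(8EI) = 21250/EI
  δ_0 = 31546/EI
Flexibility coefficient — unit upward force at B: δ_{BB} = L³/(3EI) = 333.3/EI.
Compatibility at B: δ_0 − R_B·δ_{BB} = 0, so R_B = 31546/333.3 = 94.64 kip.
Moment equilibrium about A: M_A = Σ(load moments about A) − R_B·L = 1381 − 94.64×10 = 434.8 kip·ft.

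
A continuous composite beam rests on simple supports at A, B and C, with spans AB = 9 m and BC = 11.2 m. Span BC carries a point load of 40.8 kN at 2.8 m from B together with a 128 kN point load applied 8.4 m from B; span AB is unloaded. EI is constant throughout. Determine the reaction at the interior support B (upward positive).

R_B = 89.6 kN

Insert a hinge at B; M_B is the redundant, and each span becomes simply supported.
Rotations at B on the released spans (each span's end-slope, ×1/EI):
  span BC: point load 40.8 at a = 2.8: Pab(L + b)/(6LEI) = 279.9/EI
  span BC: point load 128 at a = 8.4: Pab(L + b)/(6LEI) = 627.2/EI
  relative rotation θ_0 = (0 + 907.1)/EI = 907.1/EI
A unit hogging moment at B produces rotation L₁/(3EI) + L₂/(3EI) = 6.733/EI.
Compatibility: M_B·(L₁+L₂)/(3EI) = θ_0, giving M_B = 134.7 kN·m (hogging).
Span AB, ΣM about A with M_B applied at B: R_B^{AB}·9 = 0 + 134.7, so R_B^{AB} = 14.97 kN and R_A = 0 − 14.97 = -14.97 kN.
Span BC, ΣM about C: R_B^{BC}·11.2 = 701.1 + 134.7, so R_B^{BC} = 74.63 kN and R_C = 168.8 − 74.63 = 94.17 kN.
R_B = 14.97 + 74.63 = 89.6 kN.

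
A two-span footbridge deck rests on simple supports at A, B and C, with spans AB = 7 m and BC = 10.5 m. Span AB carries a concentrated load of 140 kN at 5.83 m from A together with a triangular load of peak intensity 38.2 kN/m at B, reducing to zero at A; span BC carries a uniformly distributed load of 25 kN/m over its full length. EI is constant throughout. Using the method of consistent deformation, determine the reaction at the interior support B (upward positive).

R_B = 410 kN

Insert a hinge at B; M_B is the redundant, and each span becomes simply supported.
Discontinuity in slope at B on the released structure — sum the simple-span end rotations:
  span AB: point load 140 at a = 5.83: Pab(L + a)/(6LEI) = 291.7/EI
  span AB: triangular load, peak 38.2: w₀L³/(45EI) = 291.2/EI
  span BC: UDL 25: wL³/(24EI) = 1206/EI
  relative rotation θ_0 = (582.9 + 1206)/EI = 1789/EI
A unit hogging moment at B produces rotation L₁/(3EI) + L₂/(3EI) = 5.833/EI.
Slope continuity at B: θ_0 = M_B·5.833/EI, so M_B = 1789/5.833 = 306.6 kN·m (hogging).
Span AB, ΣM about A with M_B applied at B: R_B^{AB}·7 = 1440 + 306.6, so R_B^{AB} = 249.5 kN and R_A = 273.7 − 249.5 = 24.16 kN.
Span BC, ΣM about C: R_B^{BC}·10.5 = 1378 + 306.6, so R_B^{BC} = 160.5 kN and R_C = 262.5 − 160.5 = 102 kN.
R_B = 249.5 + 160.5 = 410 kN.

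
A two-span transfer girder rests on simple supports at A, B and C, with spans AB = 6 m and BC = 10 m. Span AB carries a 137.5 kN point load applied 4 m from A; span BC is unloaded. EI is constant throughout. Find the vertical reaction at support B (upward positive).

Take M_B as the redundant. Released structure: two simple spans AB and BC with a hinge at B.
Discontinuity in slope at B on the released structure — sum the simple-span end rotations:
  span AB: point load 137.5 at a = 4: Pab(L + a)/(6LEI) = 305.6/EI
  relative rotation θ_0 = (305.6 + 0)/EI = 305.6/EI
A unit hogging moment at B produces rotation L₁/(3EI) + L₂/(3EI) = 5.333/EI.
Slope continuity at B: θ_0 = M_B·5.333/EI, so M_B = 305.6/5.333 = 57.29 kN·m (hogging).
Span AB, ΣM about A with M_B applied at B: R_B^{AB}·6 = 550 + 57.29, so R_B^{AB} = 101.2 kN and R_A = 137.5 − 101.2 = 36.28 kN.
Span BC, ΣM about C: R_B^{BC}·10 = 0 + 57.29, so R_B^{BC} = 5.729 kN and R_C = 0 − 5.729 = -5.729 kN.
R_B = 101.2 + 5.729 = 106.9 kN.

R_B = 106.9 kN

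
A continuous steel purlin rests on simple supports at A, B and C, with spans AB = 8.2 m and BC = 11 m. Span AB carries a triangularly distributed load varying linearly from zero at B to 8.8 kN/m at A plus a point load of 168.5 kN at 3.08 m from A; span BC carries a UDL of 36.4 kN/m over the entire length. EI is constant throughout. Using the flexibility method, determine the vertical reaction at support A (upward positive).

R_A = 77.39 kN

Take M_B as the redundant. Released structure: two simple spans AB and BC with a hinge at B.
End slopes at the hinge B, treating each span as simply supported:
  span AB: triangular load, peak 8.8: 7w₀L³/(360EI) = 94.35/EI
  span AB: point load 168.5 at a = 3.08: Pab(L + a)/(6LEI) = 609.2/EI
  span BC: UDL 36.4: wL³/(24EI) = 2019/EI
  relative rotation θ_0 = (703.6 + 2019)/EI = 2722/EI
A unit hogging moment at B produces rotation L₁/(3EI) + L₂/(3EI) = 6.4/EI.
Compatibility: M_B·(L₁+L₂)/(3EI) = θ_0, giving M_B = 425.3 kN·m (hogging).
Span AB, ΣM about A with M_B applied at B: R_B^{AB}·8.2 = 617.6 + 425.3, so R_B^{AB} = 127.2 kN and R_A = 204.6 − 127.2 = 77.39 kN.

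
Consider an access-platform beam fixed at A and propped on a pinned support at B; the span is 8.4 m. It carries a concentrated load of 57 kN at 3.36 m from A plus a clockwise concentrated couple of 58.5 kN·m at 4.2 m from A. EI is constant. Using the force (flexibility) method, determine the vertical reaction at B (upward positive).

R_B = 19.69 kN

Choose R_B as the redundant. The primary structure is the cantilever fixed at A.
Free-end deflection of the primary structure under the applied loading (downward +):
  point load 57 at a = 3.36: Pa²(3L − a)/(6EI) = 2342/EI
  clockwise couple 58.5 at a = 4.2: M₀a(2L − a)/(2EI) = 1548/EI
  δ_0 = 3890/EI
Flexibility coefficient — unit upward force at B: δ_{BB} = L³/(3EI) = 197.6/EI.
The prop prevents deflection at B: R_B = δ_0/δ_{BB} = 3890/197.6 = 19.69 kN.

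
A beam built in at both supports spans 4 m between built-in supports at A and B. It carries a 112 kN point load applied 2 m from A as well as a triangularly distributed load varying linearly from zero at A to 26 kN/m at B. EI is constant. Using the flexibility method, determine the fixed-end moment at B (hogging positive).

M_B = 76.8 kN·m

Release both end moments; the primary structure is a simply-supported span AB with redundants M_A and M_B.
End rotations of the released simple span under the applied load (×1/EI):
  at A: point load 112 at a = 2: Pab(L + b)/(6LEI) = 112/EI
  at B: point load 112 at a = 2: Pab(L + a)/(6LEI) = 112/EI
  at A: triangular load, peak 26: 7w₀L³/(360EI) = 32.36/EI
  at B: triangular load, peak 26: w₀L³/(45EI) = 36.98/EI
  θ_A0 = 144.4/EI,  θ_B0 = 149/EI
Flexibility coefficients: a unit moment at one end gives L/(3EI) there and L/(6EI) at the far end, so f₁₁ = f₂₂ = 1.333/EI and f₁₂ = f₂₁ = 0.6667/EI.
Compatibility — zero rotation at each built-in end:
  1.333 M_A + 0.6667 M_B = 144.4
  0.6667 M_A + 1.333 M_B = 149
Solving the pair gives M_A = 69.87 kN·m and M_B = 76.8 kN·m (hogging).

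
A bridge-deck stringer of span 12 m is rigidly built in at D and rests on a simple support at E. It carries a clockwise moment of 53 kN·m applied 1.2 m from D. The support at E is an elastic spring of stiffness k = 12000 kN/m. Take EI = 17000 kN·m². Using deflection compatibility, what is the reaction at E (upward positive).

Release the roller at E. Primary structure: cantilever fixed at D.
Primary-structure tip deflection at E by superposition:
  clockwise couple 53 at a = 1.2: M₀a(2L − a)/(2EI) = 725/EI
Tip deflection under a unit load at E: L³/(3EI) = 576/EI.
With EI = 17000 kN·m²: δ_0 = 0.042649 m and δ_{EE} = 0.033882 m/kN.
Compatibility — the spring shortens by R_E/k under the reaction it provides: δ_0 − R_E·δ_{EE} = R_E/k. With 1/k = 0.000083 m/kN, R_E = δ_0 / (δ_{EE} + 1/k) = 0.042649 / (0.033882 + 0.000083) = 1.256 kN.

R_E = 1.256 kN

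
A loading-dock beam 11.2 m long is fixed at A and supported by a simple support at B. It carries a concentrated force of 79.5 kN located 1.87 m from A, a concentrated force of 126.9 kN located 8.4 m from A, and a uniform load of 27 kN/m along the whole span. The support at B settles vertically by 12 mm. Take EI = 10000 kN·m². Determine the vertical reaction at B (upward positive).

R_B = 196.6 kN

Release the roller at B. Primary structure: cantilever fixed at A.
Downward deflection at the released point B due to the loads:
  point load 79.5 at a = 1.87: Pa²(3L − a)/(6EI) = 1470/EI
  point load 126.9 at a = 8.4: Pa²(3L − a)/(6EI) = 37607/EI
  UDL 27: wL⁴/(8EI) = 53106/EI
  δ_0 = 92184/EI
Flexibility coefficient — unit upward force at B: δ_{BB} = L³/(3EI) = 468.3/EI.
With EI = 10000 kN·m²: δ_0 = 9.2184 m and δ_{BB} = 0.046831 m/kN.
Compatibility — the beam at B must follow the support down by 0.012 m: δ_0 − R_B·δ_{BB} = 0.012, so R_B = (9.2184 − 0.012)/0.046831 = 196.6 kN.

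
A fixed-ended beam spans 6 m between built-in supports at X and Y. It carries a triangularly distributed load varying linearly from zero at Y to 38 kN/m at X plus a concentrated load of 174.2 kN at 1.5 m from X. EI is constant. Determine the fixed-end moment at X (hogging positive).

Take the two fixed-end moments M_X, M_Y as redundants; the released structure is the simple span XY.
Simple-span end rotations at X and Y under the given loads:
  at X: triangular load, peak 38: w₀L³/(45EI) = 182.4/EI
  at Y: triangular load, peak 38: 7w₀L³/(360EI) = 159.6/EI
  at X: point load 174.2 at a = 1.5: Pab(L + b)/(6LEI) = 343/EI
  at Y: point load 174.2 at a = 1.5: Pab(L + a)/(6LEI) = 245/EI
  θ_X0 = 525.4/EI,  θ_Y0 = 404.6/EI
Flexibility coefficients: a unit moment at one end gives L/(3EI) there and L/(6EI) at the far end, so f₁₁ = f₂₂ = 2/EI and f₁₂ = f₂₁ = 1/EI.
Compatibility — zero rotation at each built-in end:
  2 M_X + 1 M_Y = 525.4
  1 M_X + 2 M_Y = 404.6
Solving the pair gives M_X = 215.4 kN·m and M_Y = 94.59 kN·m (hogging).

M_X = 215.4 kN·m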